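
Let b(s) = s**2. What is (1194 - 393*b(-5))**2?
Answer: 74494161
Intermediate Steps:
(1194 - 393*b(-5))**2 = (1194 - 393*(-5)**2)**2 = (1194 - 393*25)**2 = (1194 - 9825)**2 = (-8631)**2 = 74494161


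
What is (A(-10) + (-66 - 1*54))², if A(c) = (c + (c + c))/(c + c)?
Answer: 56169/4 ≈ 14042.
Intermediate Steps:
A(c) = 3/2 (A(c) = (c + 2*c)/((2*c)) = (3*c)*(1/(2*c)) = 3/2)
(A(-10) + (-66 - 1*54))² = (3/2 + (-66 - 1*54))² = (3/2 + (-66 - 54))² = (3/2 - 120)² = (-237/2)² = 56169/4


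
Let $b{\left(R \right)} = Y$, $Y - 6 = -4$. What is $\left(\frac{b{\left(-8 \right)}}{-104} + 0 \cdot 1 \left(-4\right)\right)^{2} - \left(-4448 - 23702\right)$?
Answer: $\frac{76117601}{2704} \approx 28150.0$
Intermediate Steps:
$Y = 2$ ($Y = 6 - 4 = 2$)
$b{\left(R \right)} = 2$
$\left(\frac{b{\left(-8 \right)}}{-104} + 0 \cdot 1 \left(-4\right)\right)^{2} - \left(-4448 - 23702\right) = \left(\frac{2}{-104} + 0 \cdot 1 \left(-4\right)\right)^{2} - \left(-4448 - 23702\right) = \left(2 \left(- \frac{1}{104}\right) + 0 \left(-4\right)\right)^{2} - \left(-4448 - 23702\right) = \left(- \frac{1}{52} + 0\right)^{2} - -28150 = \left(- \frac{1}{52}\right)^{2} + 28150 = \frac{1}{2704} + 28150 = \frac{76117601}{2704}$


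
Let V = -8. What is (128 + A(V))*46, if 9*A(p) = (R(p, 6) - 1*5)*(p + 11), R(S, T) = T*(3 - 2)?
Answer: 17710/3 ≈ 5903.3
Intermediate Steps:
R(S, T) = T (R(S, T) = T*1 = T)
A(p) = 11/9 + p/9 (A(p) = ((6 - 1*5)*(p + 11))/9 = ((6 - 5)*(11 + p))/9 = (1*(11 + p))/9 = (11 + p)/9 = 11/9 + p/9)
(128 + A(V))*46 = (128 + (11/9 + (⅑)*(-8)))*46 = (128 + (11/9 - 8/9))*46 = (128 + ⅓)*46 = (385/3)*46 = 17710/3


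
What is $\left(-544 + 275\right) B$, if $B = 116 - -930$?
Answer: $-281374$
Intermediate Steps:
$B = 1046$ ($B = 116 + 930 = 1046$)
$\left(-544 + 275\right) B = \left(-544 + 275\right) 1046 = \left(-269\right) 1046 = -281374$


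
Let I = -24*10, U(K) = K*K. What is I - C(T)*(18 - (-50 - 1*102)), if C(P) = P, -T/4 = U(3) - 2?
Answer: 4520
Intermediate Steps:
U(K) = K**2
T = -28 (T = -4*(3**2 - 2) = -4*(9 - 2) = -4*7 = -28)
I = -240
I - C(T)*(18 - (-50 - 1*102)) = -240 - (-28)*(18 - (-50 - 1*102)) = -240 - (-28)*(18 - (-50 - 102)) = -240 - (-28)*(18 - 1*(-152)) = -240 - (-28)*(18 + 152) = -240 - (-28)*170 = -240 - 1*(-4760) = -240 + 4760 = 4520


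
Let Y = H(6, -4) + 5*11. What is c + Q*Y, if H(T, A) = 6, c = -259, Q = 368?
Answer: 22189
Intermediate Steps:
Y = 61 (Y = 6 + 5*11 = 6 + 55 = 61)
c + Q*Y = -259 + 368*61 = -259 + 22448 = 22189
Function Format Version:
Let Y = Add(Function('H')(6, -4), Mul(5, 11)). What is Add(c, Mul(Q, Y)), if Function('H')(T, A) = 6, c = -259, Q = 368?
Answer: 22189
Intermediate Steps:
Y = 61 (Y = Add(6, Mul(5, 11)) = Add(6, 55) = 61)
Add(c, Mul(Q, Y)) = Add(-259, Mul(368, 61)) = Add(-259, 22448) = 22189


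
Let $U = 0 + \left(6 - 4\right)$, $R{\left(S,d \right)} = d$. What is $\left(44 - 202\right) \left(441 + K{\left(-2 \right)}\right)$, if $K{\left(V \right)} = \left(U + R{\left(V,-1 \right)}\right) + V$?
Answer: $-69520$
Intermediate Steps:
$U = 2$ ($U = 0 + 2 = 2$)
$K{\left(V \right)} = 1 + V$ ($K{\left(V \right)} = \left(2 - 1\right) + V = 1 + V$)
$\left(44 - 202\right) \left(441 + K{\left(-2 \right)}\right) = \left(44 - 202\right) \left(441 + \left(1 - 2\right)\right) = - 158 \left(441 - 1\right) = \left(-158\right) 440 = -69520$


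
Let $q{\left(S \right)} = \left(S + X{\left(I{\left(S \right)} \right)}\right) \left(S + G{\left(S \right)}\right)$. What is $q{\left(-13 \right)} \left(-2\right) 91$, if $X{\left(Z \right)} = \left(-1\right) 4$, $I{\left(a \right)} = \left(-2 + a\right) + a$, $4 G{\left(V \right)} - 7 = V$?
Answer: $-44863$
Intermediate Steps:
$G{\left(V \right)} = \frac{7}{4} + \frac{V}{4}$
$I{\left(a \right)} = -2 + 2 a$
$X{\left(Z \right)} = -4$
$q{\left(S \right)} = \left(-4 + S\right) \left(\frac{7}{4} + \frac{5 S}{4}\right)$ ($q{\left(S \right)} = \left(S - 4\right) \left(S + \left(\frac{7}{4} + \frac{S}{4}\right)\right) = \left(-4 + S\right) \left(\frac{7}{4} + \frac{5 S}{4}\right)$)
$q{\left(-13 \right)} \left(-2\right) 91 = \left(-7 - - \frac{169}{4} + \frac{5 \left(-13\right)^{2}}{4}\right) \left(-2\right) 91 = \left(-7 + \frac{169}{4} + \frac{5}{4} \cdot 169\right) \left(-2\right) 91 = \left(-7 + \frac{169}{4} + \frac{845}{4}\right) \left(-2\right) 91 = \frac{493}{2} \left(-2\right) 91 = \left(-493\right) 91 = -44863$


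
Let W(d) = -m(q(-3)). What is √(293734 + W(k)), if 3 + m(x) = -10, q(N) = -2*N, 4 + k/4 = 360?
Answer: √293747 ≈ 541.98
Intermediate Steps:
k = 1424 (k = -16 + 4*360 = -16 + 1440 = 1424)
m(x) = -13 (m(x) = -3 - 10 = -13)
W(d) = 13 (W(d) = -1*(-13) = 13)
√(293734 + W(k)) = √(293734 + 13) = √293747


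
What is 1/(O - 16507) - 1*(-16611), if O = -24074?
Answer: 674090990/40581 ≈ 16611.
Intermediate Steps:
1/(O - 16507) - 1*(-16611) = 1/(-24074 - 16507) - 1*(-16611) = 1/(-40581) + 16611 = -1/40581 + 16611 = 674090990/40581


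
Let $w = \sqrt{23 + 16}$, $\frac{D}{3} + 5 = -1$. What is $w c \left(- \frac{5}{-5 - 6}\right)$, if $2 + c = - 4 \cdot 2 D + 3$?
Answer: $\frac{725 \sqrt{39}}{11} \approx 411.6$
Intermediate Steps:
$D = -18$ ($D = -15 + 3 \left(-1\right) = -15 - 3 = -18$)
$w = \sqrt{39} \approx 6.245$
$c = 145$ ($c = -2 - \left(-3 + 4 \cdot 2 \left(-18\right)\right) = -2 + \left(\left(-4\right) \left(-36\right) + 3\right) = -2 + \left(144 + 3\right) = -2 + 147 = 145$)
$w c \left(- \frac{5}{-5 - 6}\right) = \sqrt{39} \cdot 145 \left(- \frac{5}{-5 - 6}\right) = 145 \sqrt{39} \left(- \frac{5}{-11}\right) = 145 \sqrt{39} \left(\left(-5\right) \left(- \frac{1}{11}\right)\right) = 145 \sqrt{39} \cdot \frac{5}{11} = \frac{725 \sqrt{39}}{11}$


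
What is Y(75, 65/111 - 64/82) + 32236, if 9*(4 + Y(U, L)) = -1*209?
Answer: 289879/9 ≈ 32209.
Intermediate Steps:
Y(U, L) = -245/9 (Y(U, L) = -4 + (-1*209)/9 = -4 + (⅑)*(-209) = -4 - 209/9 = -245/9)
Y(75, 65/111 - 64/82) + 32236 = -245/9 + 32236 = 289879/9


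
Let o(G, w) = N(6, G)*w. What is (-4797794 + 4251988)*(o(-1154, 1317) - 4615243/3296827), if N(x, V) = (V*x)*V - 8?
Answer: -18935757007979704575494/3296827 ≈ -5.7436e+15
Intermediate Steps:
N(x, V) = -8 + x*V² (N(x, V) = x*V² - 8 = -8 + x*V²)
o(G, w) = w*(-8 + 6*G²) (o(G, w) = (-8 + 6*G²)*w = w*(-8 + 6*G²))
(-4797794 + 4251988)*(o(-1154, 1317) - 4615243/3296827) = (-4797794 + 4251988)*(2*1317*(-4 + 3*(-1154)²) - 4615243/3296827) = -545806*(2*1317*(-4 + 3*1331716) - 4615243*1/3296827) = -545806*(2*1317*(-4 + 3995148) - 4615243/3296827) = -545806*(2*1317*3995144 - 4615243/3296827) = -545806*(10523209296 - 4615243/3296827) = -545806*34693200529088549/3296827 = -18935757007979704575494/3296827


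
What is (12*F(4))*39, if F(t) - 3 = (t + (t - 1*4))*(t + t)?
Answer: 16380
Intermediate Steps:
F(t) = 3 + 2*t*(-4 + 2*t) (F(t) = 3 + (t + (t - 1*4))*(t + t) = 3 + (t + (t - 4))*(2*t) = 3 + (t + (-4 + t))*(2*t) = 3 + (-4 + 2*t)*(2*t) = 3 + 2*t*(-4 + 2*t))
(12*F(4))*39 = (12*(3 - 8*4 + 4*4**2))*39 = (12*(3 - 32 + 4*16))*39 = (12*(3 - 32 + 64))*39 = (12*35)*39 = 420*39 = 16380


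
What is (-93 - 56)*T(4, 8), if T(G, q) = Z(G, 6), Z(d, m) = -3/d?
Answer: 447/4 ≈ 111.75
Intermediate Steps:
T(G, q) = -3/G
(-93 - 56)*T(4, 8) = (-93 - 56)*(-3/4) = -(-447)/4 = -149*(-3/4) = 447/4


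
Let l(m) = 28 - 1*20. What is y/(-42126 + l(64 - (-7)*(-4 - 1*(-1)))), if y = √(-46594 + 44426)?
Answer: -I*√542/21059 ≈ -0.0011055*I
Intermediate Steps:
l(m) = 8 (l(m) = 28 - 20 = 8)
y = 2*I*√542 (y = √(-2168) = 2*I*√542 ≈ 46.562*I)
y/(-42126 + l(64 - (-7)*(-4 - 1*(-1)))) = (2*I*√542)/(-42126 + 8) = (2*I*√542)/(-42118) = (2*I*√542)*(-1/42118) = -I*√542/21059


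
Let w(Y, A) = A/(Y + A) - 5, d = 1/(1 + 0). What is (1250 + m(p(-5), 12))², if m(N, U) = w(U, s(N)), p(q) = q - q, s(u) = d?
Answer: 261986596/169 ≈ 1.5502e+6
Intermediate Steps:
d = 1 (d = 1/1 = 1)
s(u) = 1
p(q) = 0
w(Y, A) = -5 + A/(A + Y) (w(Y, A) = A/(A + Y) - 5 = -5 + A/(A + Y))
m(N, U) = (-4 - 5*U)/(1 + U) (m(N, U) = (-5*U - 4*1)/(1 + U) = (-5*U - 4)/(1 + U) = (-4 - 5*U)/(1 + U))
(1250 + m(p(-5), 12))² = (1250 + (-4 - 5*12)/(1 + 12))² = (1250 + (-4 - 60)/13)² = (1250 + (1/13)*(-64))² = (1250 - 64/13)² = (16186/13)² = 261986596/169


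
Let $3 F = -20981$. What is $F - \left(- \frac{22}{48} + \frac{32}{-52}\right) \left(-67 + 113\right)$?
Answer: $- \frac{1083307}{156} \approx -6944.3$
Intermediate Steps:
$F = - \frac{20981}{3}$ ($F = \frac{1}{3} \left(-20981\right) = - \frac{20981}{3} \approx -6993.7$)
$F - \left(- \frac{22}{48} + \frac{32}{-52}\right) \left(-67 + 113\right) = - \frac{20981}{3} - \left(- \frac{22}{48} + \frac{32}{-52}\right) \left(-67 + 113\right) = - \frac{20981}{3} - \left(\left(-22\right) \frac{1}{48} + 32 \left(- \frac{1}{52}\right)\right) 46 = - \frac{20981}{3} - \left(- \frac{11}{24} - \frac{8}{13}\right) 46 = - \frac{20981}{3} - \left(- \frac{335}{312}\right) 46 = - \frac{20981}{3} - - \frac{7705}{156} = - \frac{20981}{3} + \frac{7705}{156} = - \frac{1083307}{156}$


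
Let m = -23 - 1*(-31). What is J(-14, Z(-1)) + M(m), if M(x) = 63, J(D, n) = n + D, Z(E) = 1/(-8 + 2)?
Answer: 293/6 ≈ 48.833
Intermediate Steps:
m = 8 (m = -23 + 31 = 8)
Z(E) = -⅙ (Z(E) = 1/(-6) = -⅙)
J(D, n) = D + n
J(-14, Z(-1)) + M(m) = (-14 - ⅙) + 63 = -85/6 + 63 = 293/6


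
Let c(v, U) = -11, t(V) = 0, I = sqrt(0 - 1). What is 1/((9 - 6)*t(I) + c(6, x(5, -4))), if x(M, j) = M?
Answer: -1/11 ≈ -0.090909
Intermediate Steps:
I
1/((9 - 6)*t(I) + c(6, x(5, -4))) = 1/((9 - 6)*0 - 11) = 1/(3*0 - 11) = 1/(0 - 11) = 1/(-11) = -1/11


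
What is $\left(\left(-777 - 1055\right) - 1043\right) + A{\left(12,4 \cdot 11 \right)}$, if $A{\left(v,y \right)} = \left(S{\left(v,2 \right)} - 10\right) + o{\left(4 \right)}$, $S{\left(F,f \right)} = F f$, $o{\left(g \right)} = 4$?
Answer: $-2857$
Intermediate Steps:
$A{\left(v,y \right)} = -6 + 2 v$ ($A{\left(v,y \right)} = \left(v 2 - 10\right) + 4 = \left(2 v - 10\right) + 4 = \left(-10 + 2 v\right) + 4 = -6 + 2 v$)
$\left(\left(-777 - 1055\right) - 1043\right) + A{\left(12,4 \cdot 11 \right)} = \left(\left(-777 - 1055\right) - 1043\right) + \left(-6 + 2 \cdot 12\right) = \left(-1832 - 1043\right) + \left(-6 + 24\right) = -2875 + 18 = -2857$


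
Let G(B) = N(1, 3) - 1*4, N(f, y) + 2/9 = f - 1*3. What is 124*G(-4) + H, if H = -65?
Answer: -7529/9 ≈ -836.56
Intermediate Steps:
N(f, y) = -29/9 + f (N(f, y) = -2/9 + (f - 1*3) = -2/9 + (f - 3) = -2/9 + (-3 + f) = -29/9 + f)
G(B) = -56/9 (G(B) = (-29/9 + 1) - 1*4 = -20/9 - 4 = -56/9)
124*G(-4) + H = 124*(-56/9) - 65 = -6944/9 - 65 = -7529/9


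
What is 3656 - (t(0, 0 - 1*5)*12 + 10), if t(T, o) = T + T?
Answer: 3646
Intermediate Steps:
t(T, o) = 2*T
3656 - (t(0, 0 - 1*5)*12 + 10) = 3656 - ((2*0)*12 + 10) = 3656 - (0*12 + 10) = 3656 - (0 + 10) = 3656 - 1*10 = 3656 - 10 = 3646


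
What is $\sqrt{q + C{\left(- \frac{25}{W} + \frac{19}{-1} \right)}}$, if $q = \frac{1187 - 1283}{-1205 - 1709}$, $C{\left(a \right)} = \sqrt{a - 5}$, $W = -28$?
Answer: $\frac{\sqrt{13707456 + 29719886 i \sqrt{4529}}}{20398} \approx 1.5556 + 1.545 i$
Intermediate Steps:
$C{\left(a \right)} = \sqrt{-5 + a}$
$q = \frac{48}{1457}$ ($q = - \frac{96}{-2914} = \left(-96\right) \left(- \frac{1}{2914}\right) = \frac{48}{1457} \approx 0.032944$)
$\sqrt{q + C{\left(- \frac{25}{W} + \frac{19}{-1} \right)}} = \sqrt{\frac{48}{1457} + \sqrt{-5 + \left(- \frac{25}{-28} + \frac{19}{-1}\right)}} = \sqrt{\frac{48}{1457} + \sqrt{-5 + \left(\left(-25\right) \left(- \frac{1}{28}\right) + 19 \left(-1\right)\right)}} = \sqrt{\frac{48}{1457} + \sqrt{-5 + \left(\frac{25}{28} - 19\right)}} = \sqrt{\frac{48}{1457} + \sqrt{-5 - \frac{507}{28}}} = \sqrt{\frac{48}{1457} + \sqrt{- \frac{647}{28}}} = \sqrt{\frac{48}{1457} + \frac{i \sqrt{4529}}{14}}$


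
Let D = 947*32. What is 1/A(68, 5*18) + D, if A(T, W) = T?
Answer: 2060673/68 ≈ 30304.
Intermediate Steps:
D = 30304
1/A(68, 5*18) + D = 1/68 + 30304 = 2060673/68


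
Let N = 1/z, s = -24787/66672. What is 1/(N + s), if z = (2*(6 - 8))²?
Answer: -16668/5155 ≈ -3.2334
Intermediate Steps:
s = -24787/66672 (s = -24787*1/66672 = -24787/66672 ≈ -0.37178)
z = 16 (z = (2*(-2))² = (-4)² = 16)
N = 1/16 ≈ 0.062500
1/(N + s) = 1/(1/16 - 24787/66672) = 1/(-5155/16668) = -16668/5155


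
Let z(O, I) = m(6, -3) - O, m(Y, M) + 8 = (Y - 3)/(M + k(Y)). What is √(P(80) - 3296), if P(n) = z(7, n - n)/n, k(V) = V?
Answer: I*√1318470/20 ≈ 57.412*I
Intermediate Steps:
m(Y, M) = -8 + (-3 + Y)/(M + Y) (m(Y, M) = -8 + (Y - 3)/(M + Y) = -8 + (-3 + Y)/(M + Y))
z(O, I) = -7 - O (z(O, I) = (-3 - 8*(-3) - 7*6)/(-3 + 6) - O = (-3 + 24 - 42)/3 - O = (⅓)*(-21) - O = -7 - O)
P(n) = -14/n (P(n) = (-7 - 1*7)/n = (-7 - 7)/n = -14/n)
√(P(80) - 3296) = √(-14/80 - 3296) = √(-14*1/80 - 3296) = √(-7/40 - 3296) = √(-131847/40) = I*√1318470/20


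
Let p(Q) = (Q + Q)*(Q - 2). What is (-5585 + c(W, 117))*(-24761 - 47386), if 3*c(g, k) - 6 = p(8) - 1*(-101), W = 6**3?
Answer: 398059048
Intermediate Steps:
p(Q) = 2*Q*(-2 + Q) (p(Q) = (2*Q)*(-2 + Q) = 2*Q*(-2 + Q))
W = 216
c(g, k) = 203/3 (c(g, k) = 2 + (2*8*(-2 + 8) - 1*(-101))/3 = 2 + (2*8*6 + 101)/3 = 2 + (96 + 101)/3 = 2 + (1/3)*197 = 2 + 197/3 = 203/3)
(-5585 + c(W, 117))*(-24761 - 47386) = (-5585 + 203/3)*(-24761 - 47386) = -16552/3*(-72147) = 398059048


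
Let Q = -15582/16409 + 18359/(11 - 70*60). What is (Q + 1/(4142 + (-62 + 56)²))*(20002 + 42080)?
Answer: -47532343787317701/143592221789 ≈ -3.3102e+5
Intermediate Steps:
Q = -366525829/68737301 (Q = -15582*1/16409 + 18359/(11 - 4200) = -15582/16409 + 18359/(-4189) = -15582/16409 + 18359*(-1/4189) = -15582/16409 - 18359/4189 = -366525829/68737301 ≈ -5.3323)
(Q + 1/(4142 + (-62 + 56)²))*(20002 + 42080) = (-366525829/68737301 + 1/(4142 + (-62 + 56)²))*(20002 + 42080) = (-366525829/68737301 + 1/(4142 + (-6)²))*62082 = (-366525829/68737301 + 1/(4142 + 36))*62082 = (-366525829/68737301 + 1/4178)*62082 = -1531276176261/287184443578*62082 = -47532343787317701/143592221789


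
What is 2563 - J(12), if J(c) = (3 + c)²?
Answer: 2338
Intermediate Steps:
2563 - J(12) = 2563 - (3 + 12)² = 2563 - 1*15² = 2563 - 1*225 = 2563 - 225 = 2338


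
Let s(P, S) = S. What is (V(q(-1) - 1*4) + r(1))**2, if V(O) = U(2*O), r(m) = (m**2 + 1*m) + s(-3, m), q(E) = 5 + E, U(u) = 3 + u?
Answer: 36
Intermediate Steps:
r(m) = m**2 + 2*m (r(m) = (m**2 + 1*m) + m = (m**2 + m) + m = (m + m**2) + m = m**2 + 2*m)
V(O) = 3 + 2*O
(V(q(-1) - 1*4) + r(1))**2 = ((3 + 2*((5 - 1) - 1*4)) + 1*(2 + 1))**2 = ((3 + 2*(4 - 4)) + 1*3)**2 = ((3 + 2*0) + 3)**2 = ((3 + 0) + 3)**2 = (3 + 3)**2 = 6**2 = 36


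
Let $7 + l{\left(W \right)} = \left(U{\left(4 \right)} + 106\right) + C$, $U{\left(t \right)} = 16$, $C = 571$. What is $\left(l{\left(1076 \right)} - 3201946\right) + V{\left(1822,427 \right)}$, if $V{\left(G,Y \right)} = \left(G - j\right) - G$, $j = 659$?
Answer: $-3201919$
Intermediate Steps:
$V{\left(G,Y \right)} = -659$ ($V{\left(G,Y \right)} = \left(G - 659\right) - G = \left(-659 + G\right) - G = -659$)
$l{\left(W \right)} = 686$ ($l{\left(W \right)} = -7 + \left(\left(16 + 106\right) + 571\right) = -7 + \left(122 + 571\right) = -7 + 693 = 686$)
$\left(l{\left(1076 \right)} - 3201946\right) + V{\left(1822,427 \right)} = \left(686 - 3201946\right) - 659 = -3201260 - 659 = -3201919$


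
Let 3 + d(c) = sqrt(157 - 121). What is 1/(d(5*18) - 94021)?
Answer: -1/94018 ≈ -1.0636e-5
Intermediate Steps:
d(c) = 3 (d(c) = -3 + sqrt(157 - 121) = -3 + sqrt(36) = -3 + 6 = 3)
1/(d(5*18) - 94021) = 1/(3 - 94021) = 1/(-94018) = -1/94018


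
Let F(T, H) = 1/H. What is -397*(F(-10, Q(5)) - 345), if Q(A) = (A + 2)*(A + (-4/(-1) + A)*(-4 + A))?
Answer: 13422173/98 ≈ 1.3696e+5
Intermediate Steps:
Q(A) = (2 + A)*(A + (-4 + A)*(4 + A)) (Q(A) = (2 + A)*(A + (-4*(-1) + A)*(-4 + A)) = (2 + A)*(A + (4 + A)*(-4 + A)) = (2 + A)*(A + (-4 + A)*(4 + A)))
-397*(F(-10, Q(5)) - 345) = -397*(1/(-32 + 5³ - 14*5 + 3*5²) - 345) = -397*(1/(-32 + 125 - 70 + 3*25) - 345) = -397*(1/(-32 + 125 - 70 + 75) - 345) = -397*(1/98 - 345) = -397*(-33809/98) = 13422173/98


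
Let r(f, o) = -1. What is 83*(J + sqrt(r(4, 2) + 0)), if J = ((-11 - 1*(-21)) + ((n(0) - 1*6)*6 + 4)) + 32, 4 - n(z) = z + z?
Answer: 2822 + 83*I ≈ 2822.0 + 83.0*I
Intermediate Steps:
n(z) = 4 - 2*z (n(z) = 4 - (z + z) = 4 - 2*z)
J = 34 (J = ((-11 - 1*(-21)) + (((4 - 2*0) - 1*6)*6 + 4)) + 32 = ((-11 + 21) + (((4 + 0) - 6)*6 + 4)) + 32 = (10 + ((4 - 6)*6 + 4)) + 32 = (10 + (-2*6 + 4)) + 32 = (10 + (-12 + 4)) + 32 = (10 - 8) + 32 = 2 + 32 = 34)
83*(J + sqrt(r(4, 2) + 0)) = 83*(34 + sqrt(-1 + 0)) = 83*(34 + sqrt(-1)) = 83*(34 + I) = 2822 + 83*I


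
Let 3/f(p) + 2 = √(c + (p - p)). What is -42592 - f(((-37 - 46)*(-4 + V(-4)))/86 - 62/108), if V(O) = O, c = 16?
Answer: -85187/2 ≈ -42594.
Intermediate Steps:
f(p) = 3/2 (f(p) = 3/(-2 + √(16 + (p - p))) = 3/(-2 + √(16 + 0)) = 3/(-2 + √16) = 3/(-2 + 4) = 3/2)
-42592 - f(((-37 - 46)*(-4 + V(-4)))/86 - 62/108) = -42592 - 1*3/2 = -42592 - 3/2 = -85187/2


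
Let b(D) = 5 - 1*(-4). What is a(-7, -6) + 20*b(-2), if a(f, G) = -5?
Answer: 175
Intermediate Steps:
b(D) = 9 (b(D) = 5 + 4 = 9)
a(-7, -6) + 20*b(-2) = -5 + 20*9 = -5 + 180 = 175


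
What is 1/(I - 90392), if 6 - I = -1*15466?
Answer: -1/74920 ≈ -1.3348e-5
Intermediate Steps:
I = 15472 (I = 6 - (-1)*15466 = 6 - 1*(-15466) = 6 + 15466 = 15472)
1/(I - 90392) = 1/(15472 - 90392) = 1/(-74920) = -1/74920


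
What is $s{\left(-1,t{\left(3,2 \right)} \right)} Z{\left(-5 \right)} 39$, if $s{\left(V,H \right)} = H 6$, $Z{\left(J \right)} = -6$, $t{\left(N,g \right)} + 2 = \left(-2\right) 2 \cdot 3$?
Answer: $19656$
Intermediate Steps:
$t{\left(N,g \right)} = -14$ ($t{\left(N,g \right)} = -2 + \left(-2\right) 2 \cdot 3 = -2 - 12 = -14$)
$s{\left(V,H \right)} = 6 H$
$s{\left(-1,t{\left(3,2 \right)} \right)} Z{\left(-5 \right)} 39 = 6 \left(-14\right) \left(-6\right) 39 = \left(-84\right) \left(-6\right) 39 = 504 \cdot 39 = 19656$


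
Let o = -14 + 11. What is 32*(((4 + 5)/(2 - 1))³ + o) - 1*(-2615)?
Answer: 25847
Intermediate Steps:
o = -3
32*(((4 + 5)/(2 - 1))³ + o) - 1*(-2615) = 32*(((4 + 5)/(2 - 1))³ - 3) - 1*(-2615) = 32*((9/1)³ - 3) + 2615 = 32*((9*1)³ - 3) + 2615 = 32*(9³ - 3) + 2615 = 32*(729 - 3) + 2615 = 32*726 + 2615 = 23232 + 2615 = 25847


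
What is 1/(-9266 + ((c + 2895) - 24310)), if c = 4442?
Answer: -1/26239 ≈ -3.8111e-5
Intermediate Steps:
1/(-9266 + ((c + 2895) - 24310)) = 1/(-9266 + ((4442 + 2895) - 24310)) = 1/(-9266 + (7337 - 24310)) = 1/(-9266 - 16973) = 1/(-26239) = -1/26239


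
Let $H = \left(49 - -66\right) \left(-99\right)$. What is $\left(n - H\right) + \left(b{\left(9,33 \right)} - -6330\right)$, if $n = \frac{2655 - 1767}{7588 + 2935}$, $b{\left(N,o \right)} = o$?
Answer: $\frac{186763092}{10523} \approx 17748.0$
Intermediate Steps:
$H = -11385$ ($H = \left(49 + 66\right) \left(-99\right) = 115 \left(-99\right) = -11385$)
$n = \frac{888}{10523} \approx 0.084387$
$\left(n - H\right) + \left(b{\left(9,33 \right)} - -6330\right) = \left(\frac{888}{10523} - -11385\right) + \left(33 - -6330\right) = \left(\frac{888}{10523} + 11385\right) + \left(33 + 6330\right) = \frac{119805243}{10523} + 6363 = \frac{186763092}{10523}$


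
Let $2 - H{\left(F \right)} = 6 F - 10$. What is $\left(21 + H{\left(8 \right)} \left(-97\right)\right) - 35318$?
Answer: $-31805$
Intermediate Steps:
$H{\left(F \right)} = 12 - 6 F$ ($H{\left(F \right)} = 2 - \left(6 F - 10\right) = 2 - \left(-10 + 6 F\right) = 12 - 6 F$)
$\left(21 + H{\left(8 \right)} \left(-97\right)\right) - 35318 = \left(21 + \left(12 - 48\right) \left(-97\right)\right) - 35318 = \left(21 - -3492\right) - 35318 = \left(21 + 3492\right) - 35318 = 3513 - 35318 = -31805$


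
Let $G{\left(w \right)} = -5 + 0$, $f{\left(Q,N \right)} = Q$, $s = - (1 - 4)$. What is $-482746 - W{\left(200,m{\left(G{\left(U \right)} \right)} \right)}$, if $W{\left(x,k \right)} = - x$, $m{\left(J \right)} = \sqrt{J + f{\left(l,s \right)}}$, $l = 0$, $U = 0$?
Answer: $-482546$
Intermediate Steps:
$s = 3$ ($s = - (1 - 4) = \left(-1\right) \left(-3\right) = 3$)
$G{\left(w \right)} = -5$
$m{\left(J \right)} = \sqrt{J}$ ($m{\left(J \right)} = \sqrt{J + 0} = \sqrt{J}$)
$-482746 - W{\left(200,m{\left(G{\left(U \right)} \right)} \right)} = -482746 - \left(-1\right) 200 = -482746 - -200 = -482746 + 200 = -482546$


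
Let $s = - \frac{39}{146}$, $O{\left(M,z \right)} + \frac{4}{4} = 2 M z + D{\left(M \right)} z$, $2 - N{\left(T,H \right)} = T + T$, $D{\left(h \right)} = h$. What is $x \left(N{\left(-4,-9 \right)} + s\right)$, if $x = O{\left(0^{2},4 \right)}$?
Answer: $- \frac{1421}{146} \approx -9.7329$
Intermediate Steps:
$N{\left(T,H \right)} = 2 - 2 T$ ($N{\left(T,H \right)} = 2 - \left(T + T\right) = 2 - 2 T$)
$O{\left(M,z \right)} = -1 + 3 M z$ ($O{\left(M,z \right)} = -1 + \left(2 M z + M z\right) = -1 + 3 M z$)
$x = -1$ ($x = -1 + 3 \cdot 0^{2} \cdot 4 = -1 + 3 \cdot 0 \cdot 4 = -1 + 0 = -1$)
$s = - \frac{39}{146}$ ($s = \left(-39\right) \frac{1}{146} = - \frac{39}{146} \approx -0.26712$)
$x \left(N{\left(-4,-9 \right)} + s\right) = - (\left(2 - -8\right) - \frac{39}{146}) = - (\left(2 + 8\right) - \frac{39}{146}) = - (10 - \frac{39}{146}) = \left(-1\right) \frac{1421}{146} = - \frac{1421}{146}$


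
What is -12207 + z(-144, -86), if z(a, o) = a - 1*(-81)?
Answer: -12270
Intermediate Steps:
z(a, o) = 81 + a (z(a, o) = a + 81 = 81 + a)
-12207 + z(-144, -86) = -12207 + (81 - 144) = -12207 - 63 = -12270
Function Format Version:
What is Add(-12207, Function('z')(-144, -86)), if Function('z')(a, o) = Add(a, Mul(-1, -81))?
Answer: -12270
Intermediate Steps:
Function('z')(a, o) = Add(81, a) (Function('z')(a, o) = Add(a, 81) = Add(81, a))
Add(-12207, Function('z')(-144, -86)) = Add(-12207, Add(81, -144)) = Add(-12207, -63) = -12270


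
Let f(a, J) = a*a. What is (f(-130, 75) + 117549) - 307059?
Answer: -172610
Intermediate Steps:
f(a, J) = a²
(f(-130, 75) + 117549) - 307059 = ((-130)² + 117549) - 307059 = (16900 + 117549) - 307059 = 134449 - 307059 = -172610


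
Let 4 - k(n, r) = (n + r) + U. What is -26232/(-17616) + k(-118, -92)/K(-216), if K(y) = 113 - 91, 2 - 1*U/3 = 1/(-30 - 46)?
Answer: 6714183/613624 ≈ 10.942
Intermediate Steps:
U = 459/76 (U = 6 - 3/(-30 - 46) = 6 - 3/(-76) = 6 - 3*(-1/76) = 6 + 3/76 = 459/76 ≈ 6.0395)
K(y) = 22
k(n, r) = -155/76 - n - r (k(n, r) = 4 - ((n + r) + 459/76) = 4 - (459/76 + n + r) = 4 + (-459/76 - n - r) = -155/76 - n - r)
-26232/(-17616) + k(-118, -92)/K(-216) = -26232/(-17616) + (-155/76 - 1*(-118) - 1*(-92))/22 = -26232*(-1/17616) + (-155/76 + 118 + 92)*(1/22) = 1093/734 + (15805/76)*(1/22) = 1093/734 + 15805/1672 = 6714183/613624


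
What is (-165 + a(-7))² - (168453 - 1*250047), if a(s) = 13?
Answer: 104698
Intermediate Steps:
(-165 + a(-7))² - (168453 - 1*250047) = (-165 + 13)² - (168453 - 1*250047) = (-152)² - (168453 - 250047) = 23104 - 1*(-81594) = 23104 + 81594 = 104698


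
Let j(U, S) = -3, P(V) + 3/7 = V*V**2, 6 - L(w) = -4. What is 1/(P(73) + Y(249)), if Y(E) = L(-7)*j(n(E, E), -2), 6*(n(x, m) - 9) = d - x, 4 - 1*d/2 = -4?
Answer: 7/2722906 ≈ 2.5708e-6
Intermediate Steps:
d = 16 (d = 8 - 2*(-4) = 8 + 8 = 16)
L(w) = 10 (L(w) = 6 - 1*(-4) = 6 + 4 = 10)
n(x, m) = 35/3 - x/6 (n(x, m) = 9 + (16 - x)/6 = 9 + (8/3 - x/6) = 35/3 - x/6)
P(V) = -3/7 + V**3 (P(V) = -3/7 + V*V**2 = -3/7 + V**3)
Y(E) = -30 (Y(E) = 10*(-3) = -30)
1/(P(73) + Y(249)) = 1/((-3/7 + 73**3) - 30) = 1/((-3/7 + 389017) - 30) = 1/(2723116/7 - 30) = 1/(2722906/7) = 7/2722906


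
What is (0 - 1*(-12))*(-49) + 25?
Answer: -563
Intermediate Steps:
(0 - 1*(-12))*(-49) + 25 = (0 + 12)*(-49) + 25 = 12*(-49) + 25 = -588 + 25 = -563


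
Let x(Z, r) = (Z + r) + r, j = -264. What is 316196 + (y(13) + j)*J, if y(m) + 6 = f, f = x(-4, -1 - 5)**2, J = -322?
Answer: 320704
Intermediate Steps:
x(Z, r) = Z + 2*r
f = 256 (f = (-4 + 2*(-1 - 5))**2 = (-4 + 2*(-6))**2 = (-4 - 12)**2 = (-16)**2 = 256)
y(m) = 250 (y(m) = -6 + 256 = 250)
316196 + (y(13) + j)*J = 316196 + (250 - 264)*(-322) = 316196 - 14*(-322) = 316196 + 4508 = 320704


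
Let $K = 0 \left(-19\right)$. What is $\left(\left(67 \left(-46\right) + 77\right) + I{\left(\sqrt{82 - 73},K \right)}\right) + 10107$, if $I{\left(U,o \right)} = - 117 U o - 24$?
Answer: $7078$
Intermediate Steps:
$K = 0$
$I{\left(U,o \right)} = -24 - 117 U o$ ($I{\left(U,o \right)} = - 117 U o - 24 = -24 - 117 U o$)
$\left(\left(67 \left(-46\right) + 77\right) + I{\left(\sqrt{82 - 73},K \right)}\right) + 10107 = \left(\left(67 \left(-46\right) + 77\right) - \left(24 + 117 \sqrt{82 - 73} \cdot 0\right)\right) + 10107 = \left(\left(-3082 + 77\right) - \left(24 + 117 \sqrt{9} \cdot 0\right)\right) + 10107 = \left(-3005 - \left(24 + 351 \cdot 0\right)\right) + 10107 = \left(-3005 + \left(-24 + 0\right)\right) + 10107 = \left(-3005 - 24\right) + 10107 = -3029 + 10107 = 7078$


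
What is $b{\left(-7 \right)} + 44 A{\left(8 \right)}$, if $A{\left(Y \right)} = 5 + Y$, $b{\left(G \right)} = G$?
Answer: $565$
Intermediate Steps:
$b{\left(-7 \right)} + 44 A{\left(8 \right)} = -7 + 44 \left(5 + 8\right) = -7 + 44 \cdot 13 = -7 + 572 = 565$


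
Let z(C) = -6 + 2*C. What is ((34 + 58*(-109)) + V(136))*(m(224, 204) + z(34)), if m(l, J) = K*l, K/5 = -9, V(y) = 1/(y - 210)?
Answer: 2330752817/37 ≈ 6.2993e+7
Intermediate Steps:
V(y) = 1/(-210 + y)
K = -45 (K = 5*(-9) = -45)
m(l, J) = -45*l
((34 + 58*(-109)) + V(136))*(m(224, 204) + z(34)) = ((34 + 58*(-109)) + 1/(-210 + 136))*(-45*224 + (-6 + 2*34)) = ((34 - 6322) + 1/(-74))*(-10080 + (-6 + 68)) = (-6288 - 1/74)*(-10080 + 62) = -465313/74*(-10018) = 2330752817/37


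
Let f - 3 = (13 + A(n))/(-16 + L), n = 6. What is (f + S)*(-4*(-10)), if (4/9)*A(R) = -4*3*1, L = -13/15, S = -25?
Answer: -214240/253 ≈ -846.80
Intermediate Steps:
L = -13/15 (L = -13*1/15 = -13/15 ≈ -0.86667)
A(R) = -27 (A(R) = 9*(-4*3*1)/4 = 9*(-12*1)/4 = (9/4)*(-12) = -27)
f = 969/253 (f = 3 + (13 - 27)/(-16 - 13/15) = 3 - 14/(-253/15) = 3 - 14*(-15/253) = 3 + 210/253 = 969/253 ≈ 3.8300)
(f + S)*(-4*(-10)) = (969/253 - 25)*(-4*(-10)) = -5356/253*40 = -214240/253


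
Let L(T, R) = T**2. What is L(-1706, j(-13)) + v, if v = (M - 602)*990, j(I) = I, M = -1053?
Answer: 1271986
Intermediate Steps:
v = -1638450 (v = (-1053 - 602)*990 = -1655*990 = -1638450)
L(-1706, j(-13)) + v = (-1706)**2 - 1638450 = 2910436 - 1638450 = 1271986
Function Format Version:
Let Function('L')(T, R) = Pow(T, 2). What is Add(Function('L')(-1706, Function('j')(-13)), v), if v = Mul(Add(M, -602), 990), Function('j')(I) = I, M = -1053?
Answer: 1271986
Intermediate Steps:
v = -1638450 (v = Mul(Add(-1053, -602), 990) = Mul(-1655, 990) = -1638450)
Add(Function('L')(-1706, Function('j')(-13)), v) = Add(Pow(-1706, 2), -1638450) = Add(2910436, -1638450) = 1271986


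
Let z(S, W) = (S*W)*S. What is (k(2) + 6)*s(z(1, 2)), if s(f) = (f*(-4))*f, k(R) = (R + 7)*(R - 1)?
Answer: -240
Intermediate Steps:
k(R) = (-1 + R)*(7 + R) (k(R) = (7 + R)*(-1 + R) = (-1 + R)*(7 + R))
z(S, W) = W*S²
s(f) = -4*f² (s(f) = (-4*f)*f = -4*f²)
(k(2) + 6)*s(z(1, 2)) = ((-7 + 2² + 6*2) + 6)*(-4*(2*1²)²) = ((-7 + 4 + 12) + 6)*(-4*(2*1)²) = (9 + 6)*(-4*2²) = 15*(-4*4) = 15*(-16) = -240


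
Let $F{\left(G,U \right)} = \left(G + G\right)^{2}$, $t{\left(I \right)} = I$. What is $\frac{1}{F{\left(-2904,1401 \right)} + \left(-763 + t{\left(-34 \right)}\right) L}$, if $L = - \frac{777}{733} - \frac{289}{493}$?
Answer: $\frac{21257}{717087380266} \approx 2.9644 \cdot 10^{-8}$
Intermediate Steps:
$L = - \frac{34994}{21257}$ ($L = \left(-777\right) \frac{1}{733} - \frac{17}{29} = - \frac{777}{733} - \frac{17}{29} = - \frac{34994}{21257} \approx -1.6462$)
$F{\left(G,U \right)} = 4 G^{2}$ ($F{\left(G,U \right)} = \left(2 G\right)^{2} = 4 G^{2}$)
$\frac{1}{F{\left(-2904,1401 \right)} + \left(-763 + t{\left(-34 \right)}\right) L} = \frac{1}{4 \left(-2904\right)^{2} + \left(-763 - 34\right) \left(- \frac{34994}{21257}\right)} = \frac{1}{4 \cdot 8433216 - - \frac{27890218}{21257}} = \frac{1}{33732864 + \frac{27890218}{21257}} = \frac{1}{\frac{717087380266}{21257}} = \frac{21257}{717087380266}$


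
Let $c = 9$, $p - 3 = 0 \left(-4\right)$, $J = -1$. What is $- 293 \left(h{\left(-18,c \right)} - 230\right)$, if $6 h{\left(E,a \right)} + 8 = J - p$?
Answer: $67976$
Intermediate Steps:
$p = 3$ ($p = 3 + 0 \left(-4\right) = 3 + 0 = 3$)
$h{\left(E,a \right)} = -2$ ($h{\left(E,a \right)} = - \frac{4}{3} + \frac{-1 - 3}{6} = - \frac{4}{3} + \frac{1}{6} \left(-4\right) = - \frac{4}{3} - \frac{2}{3} = -2$)
$- 293 \left(h{\left(-18,c \right)} - 230\right) = - 293 \left(-2 - 230\right) = \left(-293\right) \left(-232\right) = 67976$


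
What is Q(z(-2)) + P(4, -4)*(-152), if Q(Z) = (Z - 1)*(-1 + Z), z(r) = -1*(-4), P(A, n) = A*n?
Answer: 2441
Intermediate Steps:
z(r) = 4
Q(Z) = (-1 + Z)² (Q(Z) = (-1 + Z)*(-1 + Z) = (-1 + Z)²)
Q(z(-2)) + P(4, -4)*(-152) = (-1 + 4)² + (4*(-4))*(-152) = 3² - 16*(-152) = 9 + 2432 = 2441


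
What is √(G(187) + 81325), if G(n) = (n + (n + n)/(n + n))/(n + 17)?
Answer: √211528722/51 ≈ 285.18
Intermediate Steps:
G(n) = (1 + n)/(17 + n) (G(n) = (n + (2*n)/((2*n)))/(17 + n) = (n + (2*n)*(1/(2*n)))/(17 + n) = (n + 1)/(17 + n) = (1 + n)/(17 + n))
√(G(187) + 81325) = √((1 + 187)/(17 + 187) + 81325) = √(188/204 + 81325) = √((1/204)*188 + 81325) = √(47/51 + 81325) = √(4147622/51) = √211528722/51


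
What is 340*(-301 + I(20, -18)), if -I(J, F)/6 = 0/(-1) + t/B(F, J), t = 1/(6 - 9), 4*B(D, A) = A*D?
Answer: -921128/9 ≈ -1.0235e+5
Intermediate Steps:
B(D, A) = A*D/4 (B(D, A) = (A*D)/4 = A*D/4)
t = -⅓ (t = 1/(-3) = -⅓ ≈ -0.33333)
I(J, F) = 8/(F*J) (I(J, F) = -6*(0/(-1) - 4/(F*J)/3) = -6*(0*(-1) - 4/(F*J)/3) = -6*(0 - 4/(3*F*J)) = -(-8)/(F*J) = 8/(F*J))
340*(-301 + I(20, -18)) = 340*(-301 + 8/(-18*20)) = 340*(-301 + 8*(-1/18)*(1/20)) = 340*(-301 - 1/45) = 340*(-13546/45) = -921128/9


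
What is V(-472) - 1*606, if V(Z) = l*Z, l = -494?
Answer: 232562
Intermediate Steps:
V(Z) = -494*Z
V(-472) - 1*606 = -494*(-472) - 1*606 = 233168 - 606 = 232562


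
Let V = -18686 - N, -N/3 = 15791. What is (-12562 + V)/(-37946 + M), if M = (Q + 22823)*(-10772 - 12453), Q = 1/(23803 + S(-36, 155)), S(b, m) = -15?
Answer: -383581500/12610069277573 ≈ -3.0419e-5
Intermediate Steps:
N = -47373 (N = -3*15791 = -47373)
Q = 1/23788 (Q = 1/(23803 - 15) = 1/23788 ≈ 4.2038e-5)
V = 28687 (V = -18686 - 1*(-47373) = -18686 + 47373 = 28687)
M = -12609166618125/23788 (M = (1/23788 + 22823)*(-10772 - 12453) = (542913525/23788)*(-23225) = -12609166618125/23788 ≈ -5.3006e+8)
(-12562 + V)/(-37946 + M) = (-12562 + 28687)/(-37946 - 12609166618125/23788) = 16125/(-12610069277573/23788) = 16125*(-23788/12610069277573) = -383581500/12610069277573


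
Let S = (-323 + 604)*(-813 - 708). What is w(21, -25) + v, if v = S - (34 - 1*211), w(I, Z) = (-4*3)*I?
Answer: -427476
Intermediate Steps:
S = -427401 (S = 281*(-1521) = -427401)
w(I, Z) = -12*I
v = -427224 (v = -427401 - (34 - 1*211) = -427401 - (34 - 211) = -427401 - 1*(-177) = -427401 + 177 = -427224)
w(21, -25) + v = -12*21 - 427224 = -252 - 427224 = -427476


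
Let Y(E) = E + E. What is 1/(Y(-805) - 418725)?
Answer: -1/420335 ≈ -2.3791e-6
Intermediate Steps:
Y(E) = 2*E
1/(Y(-805) - 418725) = 1/(2*(-805) - 418725) = 1/(-1610 - 418725) = 1/(-420335) = -1/420335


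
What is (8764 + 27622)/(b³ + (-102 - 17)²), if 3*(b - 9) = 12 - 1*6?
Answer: 18193/7746 ≈ 2.3487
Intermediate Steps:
b = 11 (b = 9 + (12 - 1*6)/3 = 9 + (12 - 6)/3 = 9 + (⅓)*6 = 9 + 2 = 11)
(8764 + 27622)/(b³ + (-102 - 17)²) = (8764 + 27622)/(11³ + (-102 - 17)²) = 36386/(1331 + (-119)²) = 36386/(1331 + 14161) = 36386/15492 = 36386*(1/15492) = 18193/7746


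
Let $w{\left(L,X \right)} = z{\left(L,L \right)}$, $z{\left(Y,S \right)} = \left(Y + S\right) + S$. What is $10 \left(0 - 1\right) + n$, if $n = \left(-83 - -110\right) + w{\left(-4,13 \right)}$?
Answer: $5$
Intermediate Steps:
$z{\left(Y,S \right)} = Y + 2 S$ ($z{\left(Y,S \right)} = \left(S + Y\right) + S = Y + 2 S$)
$w{\left(L,X \right)} = 3 L$ ($w{\left(L,X \right)} = L + 2 L = 3 L$)
$n = 15$ ($n = \left(-83 - -110\right) + 3 \left(-4\right) = \left(-83 + 110\right) - 12 = 27 - 12 = 15$)
$10 \left(0 - 1\right) + n = 10 \left(0 - 1\right) + 15 = 10 \left(-1\right) + 15 = -10 + 15 = 5$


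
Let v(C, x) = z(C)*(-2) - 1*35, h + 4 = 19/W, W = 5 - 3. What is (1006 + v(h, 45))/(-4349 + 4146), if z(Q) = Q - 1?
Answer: -962/203 ≈ -4.7389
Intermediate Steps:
z(Q) = -1 + Q
W = 2
h = 11/2 (h = -4 + 19/2 = 11/2 ≈ 5.5000)
v(C, x) = -33 - 2*C (v(C, x) = (-1 + C)*(-2) - 1*35 = (2 - 2*C) - 35 = -33 - 2*C)
(1006 + v(h, 45))/(-4349 + 4146) = (1006 + (-33 - 2*11/2))/(-4349 + 4146) = (1006 + (-33 - 11))/(-203) = (1006 - 44)*(-1/203) = 962*(-1/203) = -962/203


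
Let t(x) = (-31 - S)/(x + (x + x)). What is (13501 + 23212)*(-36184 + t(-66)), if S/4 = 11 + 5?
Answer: -263024304281/198 ≈ -1.3284e+9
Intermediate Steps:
S = 64 (S = 4*(11 + 5) = 4*16 = 64)
t(x) = -95/(3*x) (t(x) = (-31 - 1*64)/(x + (x + x)) = (-31 - 64)/(x + 2*x) = -95/(3*x))
(13501 + 23212)*(-36184 + t(-66)) = (13501 + 23212)*(-36184 - 95/3/(-66)) = 36713*(-36184 - 95/3*(-1/66)) = 36713*(-36184 + 95/198) = 36713*(-7164337/198) = -263024304281/198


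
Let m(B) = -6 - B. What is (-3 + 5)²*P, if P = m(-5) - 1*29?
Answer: -120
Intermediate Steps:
P = -30 (P = (-6 - 1*(-5)) - 1*29 = (-6 + 5) - 29 = -1 - 29 = -30)
(-3 + 5)²*P = (-3 + 5)²*(-30) = 2²*(-30) = 4*(-30) = -120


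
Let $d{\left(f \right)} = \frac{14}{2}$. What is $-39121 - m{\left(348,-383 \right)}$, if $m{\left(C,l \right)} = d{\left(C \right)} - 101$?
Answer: $-39027$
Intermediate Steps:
$d{\left(f \right)} = 7$ ($d{\left(f \right)} = 14 \cdot \frac{1}{2} = 7$)
$m{\left(C,l \right)} = -94$ ($m{\left(C,l \right)} = 7 - 101 = -94$)
$-39121 - m{\left(348,-383 \right)} = -39121 - -94 = -39121 + 94 = -39027$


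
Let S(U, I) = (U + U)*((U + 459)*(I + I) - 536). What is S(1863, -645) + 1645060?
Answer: -11161137956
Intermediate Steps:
S(U, I) = 2*U*(-536 + 2*I*(459 + U)) (S(U, I) = (2*U)*((459 + U)*(2*I) - 536) = (2*U)*(2*I*(459 + U) - 536) = (2*U)*(-536 + 2*I*(459 + U)) = 2*U*(-536 + 2*I*(459 + U)))
S(1863, -645) + 1645060 = 4*1863*(-268 + 459*(-645) - 645*1863) + 1645060 = 4*1863*(-268 - 296055 - 1201635) + 1645060 = 4*1863*(-1497958) + 1645060 = -11162783016 + 1645060 = -11161137956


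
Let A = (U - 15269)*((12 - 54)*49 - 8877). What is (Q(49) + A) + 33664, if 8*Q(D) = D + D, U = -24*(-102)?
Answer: 560925245/4 ≈ 1.4023e+8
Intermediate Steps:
U = 2448
Q(D) = D/4 (Q(D) = (D + D)/8 = (2*D)/8 = D/4)
A = 140197635 (A = (2448 - 15269)*((12 - 54)*49 - 8877) = -12821*(-42*49 - 8877) = -12821*(-2058 - 8877) = -12821*(-10935) = 140197635)
(Q(49) + A) + 33664 = ((1/4)*49 + 140197635) + 33664 = (49/4 + 140197635) + 33664 = 560790589/4 + 33664 = 560925245/4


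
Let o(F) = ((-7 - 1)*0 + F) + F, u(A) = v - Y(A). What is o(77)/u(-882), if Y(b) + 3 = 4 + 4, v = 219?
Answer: 77/107 ≈ 0.71963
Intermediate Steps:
Y(b) = 5 (Y(b) = -3 + (4 + 4) = -3 + 8 = 5)
u(A) = 214 (u(A) = 219 - 1*5 = 219 - 5 = 214)
o(F) = 2*F (o(F) = (-8*0 + F) + F = (0 + F) + F = F + F = 2*F)
o(77)/u(-882) = (2*77)/214 = 154*(1/214) = 77/107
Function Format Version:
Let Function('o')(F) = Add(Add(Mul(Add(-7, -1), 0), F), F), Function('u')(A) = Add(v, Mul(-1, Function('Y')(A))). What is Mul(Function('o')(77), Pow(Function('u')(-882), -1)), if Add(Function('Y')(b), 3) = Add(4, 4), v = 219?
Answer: Rational(77, 107) ≈ 0.71963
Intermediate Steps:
Function('Y')(b) = 5 (Function('Y')(b) = Add(-3, Add(4, 4)) = Add(-3, 8) = 5)
Function('u')(A) = 214 (Function('u')(A) = Add(219, Mul(-1, 5)) = Add(219, -5) = 214)
Function('o')(F) = Mul(2, F) (Function('o')(F) = Add(Add(Mul(-8, 0), F), F) = Add(Add(0, F), F) = Add(F, F) = Mul(2, F))
Mul(Function('o')(77), Pow(Function('u')(-882), -1)) = Mul(Mul(2, 77), Pow(214, -1)) = Mul(154, Rational(1, 214)) = Rational(77, 107)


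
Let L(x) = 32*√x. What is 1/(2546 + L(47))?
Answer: 1273/3216994 - 8*√47/1608497 ≈ 0.00036161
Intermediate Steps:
1/(2546 + L(47)) = 1/(2546 + 32*√47)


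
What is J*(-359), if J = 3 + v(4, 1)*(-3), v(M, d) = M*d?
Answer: 3231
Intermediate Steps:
J = -9 (J = 3 + (4*1)*(-3) = 3 + 4*(-3) = 3 - 12 = -9)
J*(-359) = -9*(-359) = 3231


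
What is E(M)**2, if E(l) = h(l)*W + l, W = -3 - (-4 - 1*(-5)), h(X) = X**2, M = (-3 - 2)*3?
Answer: 837225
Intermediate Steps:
M = -15 (M = -5*3 = -15)
W = -4 (W = -3 - (-4 + 5) = -3 - 1*1 = -3 - 1 = -4)
E(l) = l - 4*l**2 (E(l) = l**2*(-4) + l = -4*l**2 + l = l - 4*l**2)
E(M)**2 = (-15*(1 - 4*(-15)))**2 = (-15*(1 + 60))**2 = (-15*61)**2 = (-915)**2 = 837225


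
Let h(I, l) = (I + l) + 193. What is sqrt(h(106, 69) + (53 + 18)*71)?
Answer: 3*sqrt(601) ≈ 73.546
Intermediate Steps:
h(I, l) = 193 + I + l
sqrt(h(106, 69) + (53 + 18)*71) = sqrt((193 + 106 + 69) + (53 + 18)*71) = sqrt(368 + 71*71) = sqrt(368 + 5041) = sqrt(5409) = 3*sqrt(601)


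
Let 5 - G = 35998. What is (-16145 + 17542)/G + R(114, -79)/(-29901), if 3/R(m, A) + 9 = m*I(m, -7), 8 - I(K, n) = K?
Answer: -168381674614/4338269799483 ≈ -0.038813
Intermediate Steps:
I(K, n) = 8 - K
R(m, A) = 3/(-9 + m*(8 - m))
G = -35993 (G = 5 - 1*35998 = 5 - 35998 = -35993)
(-16145 + 17542)/G + R(114, -79)/(-29901) = (-16145 + 17542)/(-35993) - 3/(9 + 114*(-8 + 114))/(-29901) = 1397*(-1/35993) - 3/(9 + 114*106)*(-1/29901) = -1397/35993 - 3/(9 + 12084)*(-1/29901) = -1397/35993 - 3/12093*(-1/29901) = -1397/35993 - 3*1/12093*(-1/29901) = -1397/35993 - 1/4031*(-1/29901) = -1397/35993 + 1/120530931 = -168381674614/4338269799483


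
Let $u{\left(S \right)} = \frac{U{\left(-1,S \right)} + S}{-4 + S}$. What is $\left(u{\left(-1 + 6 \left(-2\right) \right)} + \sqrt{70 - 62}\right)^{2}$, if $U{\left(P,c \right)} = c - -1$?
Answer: $\frac{2937}{289} + \frac{100 \sqrt{2}}{17} \approx 18.482$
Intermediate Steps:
$U{\left(P,c \right)} = 1 + c$ ($U{\left(P,c \right)} = c + 1 = 1 + c$)
$u{\left(S \right)} = \frac{1 + 2 S}{-4 + S}$ ($u{\left(S \right)} = \frac{\left(1 + S\right) + S}{-4 + S} = \frac{1 + 2 S}{-4 + S}$)
$\left(u{\left(-1 + 6 \left(-2\right) \right)} + \sqrt{70 - 62}\right)^{2} = \left(\frac{1 + 2 \left(-1 + 6 \left(-2\right)\right)}{-4 + \left(-1 + 6 \left(-2\right)\right)} + \sqrt{70 - 62}\right)^{2} = \left(\frac{1 + 2 \left(-1 - 12\right)}{-4 - 13} + \sqrt{8}\right)^{2} = \left(\frac{1 + 2 \left(-13\right)}{-4 - 13} + 2 \sqrt{2}\right)^{2} = \left(\frac{1 - 26}{-17} + 2 \sqrt{2}\right)^{2} = \left(\left(- \frac{1}{17}\right) \left(-25\right) + 2 \sqrt{2}\right)^{2} = \left(\frac{25}{17} + 2 \sqrt{2}\right)^{2}$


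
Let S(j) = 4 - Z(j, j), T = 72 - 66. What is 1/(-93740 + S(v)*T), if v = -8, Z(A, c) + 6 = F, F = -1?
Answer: -1/93674 ≈ -1.0675e-5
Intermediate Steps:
Z(A, c) = -7 (Z(A, c) = -6 - 1 = -7)
T = 6
S(j) = 11 (S(j) = 4 - 1*(-7) = 4 + 7 = 11)
1/(-93740 + S(v)*T) = 1/(-93740 + 11*6) = 1/(-93740 + 66) = 1/(-93674) = -1/93674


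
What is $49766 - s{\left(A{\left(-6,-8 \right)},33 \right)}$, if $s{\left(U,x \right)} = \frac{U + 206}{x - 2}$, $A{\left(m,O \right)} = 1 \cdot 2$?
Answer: $\frac{1542538}{31} \approx 49759.0$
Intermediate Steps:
$A{\left(m,O \right)} = 2$
$s{\left(U,x \right)} = \frac{206 + U}{-2 + x}$ ($s{\left(U,x \right)} = \frac{206 + U}{x - 2} = \frac{206 + U}{-2 + x}$)
$49766 - s{\left(A{\left(-6,-8 \right)},33 \right)} = 49766 - \frac{206 + 2}{-2 + 33} = 49766 - \frac{1}{31} \cdot 208 = 49766 - \frac{208}{31} = \frac{1542538}{31}$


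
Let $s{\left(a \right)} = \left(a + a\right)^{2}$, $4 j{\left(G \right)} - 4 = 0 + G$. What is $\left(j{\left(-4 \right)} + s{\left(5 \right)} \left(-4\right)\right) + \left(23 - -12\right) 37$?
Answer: $895$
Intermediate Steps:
$j{\left(G \right)} = 1 + \frac{G}{4}$ ($j{\left(G \right)} = 1 + \frac{0 + G}{4} = 1 + \frac{G}{4}$)
$s{\left(a \right)} = 4 a^{2}$ ($s{\left(a \right)} = \left(2 a\right)^{2} = 4 a^{2}$)
$\left(j{\left(-4 \right)} + s{\left(5 \right)} \left(-4\right)\right) + \left(23 - -12\right) 37 = \left(\left(1 + \frac{1}{4} \left(-4\right)\right) + 4 \cdot 5^{2} \left(-4\right)\right) + \left(23 - -12\right) 37 = \left(\left(1 - 1\right) + 4 \cdot 25 \left(-4\right)\right) + \left(23 + 12\right) 37 = \left(0 + 100 \left(-4\right)\right) + 35 \cdot 37 = \left(0 - 400\right) + 1295 = -400 + 1295 = 895$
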